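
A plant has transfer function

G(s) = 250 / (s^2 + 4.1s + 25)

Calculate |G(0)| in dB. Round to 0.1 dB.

20.0 dB

G(0) = 250 / 25 = 10
20 log₁₀(10) ≈ 20.00 dB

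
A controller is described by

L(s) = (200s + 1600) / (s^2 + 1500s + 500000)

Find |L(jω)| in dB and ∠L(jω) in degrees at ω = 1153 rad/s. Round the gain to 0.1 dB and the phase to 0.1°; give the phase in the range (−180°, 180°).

Substitute s = j1153:
Numerator: 200(j1153) + 1600 = 1600 + j230600
Denominator: (j1153)^2 + 1500(j1153) + 500000 = -829409 + j1729500
|N| = √(1600² + 230600²) ≈ 2.3061e+05, ∠N ≈ 89.60°
|D| = √(829409² + 1729500²) ≈ 1.9181e+06, ∠D ≈ 115.62°
|L| = 2.3061e+05 / 1.9181e+06 ≈ 0.12023
Gain = 20 log₁₀(0.12023) ≈ -18.40 dB
∠L = 89.60° − 115.62° = -26.02°

-18.4 dB, -26.0°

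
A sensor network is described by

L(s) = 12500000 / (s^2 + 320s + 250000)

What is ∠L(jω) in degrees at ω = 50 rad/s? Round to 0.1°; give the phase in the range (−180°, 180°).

-3.7°

At s = jω = j50:
quadratic: (j50)² + 320·j50 + 250000 = 247500 + j16000 → |·| ≈ 2.4802e+05, ∠ ≈ 3.70°
∠L = 0.00° − 3.70° = -3.70°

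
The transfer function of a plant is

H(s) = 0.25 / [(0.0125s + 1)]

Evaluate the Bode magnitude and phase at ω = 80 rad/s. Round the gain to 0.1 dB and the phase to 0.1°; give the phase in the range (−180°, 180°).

At ω = 80 rad/s:
pole (1 + j80·0.0125) = 1 + j1 → |·| ≈ 1.4142, ∠ ≈ 45.00°
|H| = 0.25 · 1 / (1.4142) ≈ 0.17678
Gain = 20 log₁₀(0.17678) ≈ -15.05 dB
∠H = (0°) − (45.00°) = -45.00°

-15.1 dB, -45.0°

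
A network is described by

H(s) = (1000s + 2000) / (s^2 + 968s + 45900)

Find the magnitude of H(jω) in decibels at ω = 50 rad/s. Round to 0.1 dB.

Substitute s = j50:
Numerator: 1000(j50) + 2000 = 2000 + j50000
Denominator: (j50)^2 + 968(j50) + 45900 = 43400 + j48400
|N| = √(2000² + 50000²) ≈ 50040, ∠N ≈ 87.71°
|D| = √(43400² + 48400²) ≈ 65009, ∠D ≈ 48.12°
|H| = 50040 / 65009 ≈ 0.76974
Gain = 20 log₁₀(0.76974) ≈ -2.27 dB

-2.3 dB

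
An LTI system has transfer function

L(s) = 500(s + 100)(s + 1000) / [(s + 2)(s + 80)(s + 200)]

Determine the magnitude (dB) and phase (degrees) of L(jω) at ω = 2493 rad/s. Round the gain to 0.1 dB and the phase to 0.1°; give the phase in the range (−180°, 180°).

-13.3 dB, -107.7°

At s = jω = j2493:
zero (s+100): 100 + j2493 → |·| = √(100²+2493²) = √6225049 ≈ 2495, ∠ = arctan(2493/100) ≈ 87.70°
zero (s+1000): 1000 + j2493 → |·| = √(1000²+2493²) = √7215049 ≈ 2686.1, ∠ = arctan(2493/1000) ≈ 68.14°
pole (s+2): 2 + j2493 → |·| = √(2²+2493²) = √6215053 ≈ 2493, ∠ = arctan(2493/2) ≈ 89.95°
pole (s+80): 80 + j2493 → |·| = √(80²+2493²) = √6221449 ≈ 2494.3, ∠ = arctan(2493/80) ≈ 88.16°
pole (s+200): 200 + j2493 → |·| = √(200²+2493²) = √6255049 ≈ 2501, ∠ = arctan(2493/200) ≈ 85.41°
|L| = 500 · 6.7018e+06 / 1.5552e+10 ≈ 0.21546
Gain = 20 log₁₀(0.21546) ≈ -13.33 dB
∠L = 155.84° − 263.52° = -107.68°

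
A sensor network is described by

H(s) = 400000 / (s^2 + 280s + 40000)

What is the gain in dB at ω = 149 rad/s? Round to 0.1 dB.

18.9 dB

At s = jω = j149:
quadratic: (j149)² + 280·j149 + 40000 = 17799 + j41720 → |·| ≈ 45358, ∠ ≈ 66.90°
|H| = 400000 / 45358 ≈ 8.8187
Gain = 20 log₁₀(8.8187) ≈ 18.91 dB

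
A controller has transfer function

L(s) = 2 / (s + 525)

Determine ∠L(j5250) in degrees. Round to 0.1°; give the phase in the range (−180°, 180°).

-84.3°

At s = jω = j5250:
pole (s+525): 525 + j5250 → |·| = √(525²+5250²) = √27838125 ≈ 5276.2, ∠ = arctan(5250/525) ≈ 84.29°
∠L = 0.00° − 84.29° = -84.29°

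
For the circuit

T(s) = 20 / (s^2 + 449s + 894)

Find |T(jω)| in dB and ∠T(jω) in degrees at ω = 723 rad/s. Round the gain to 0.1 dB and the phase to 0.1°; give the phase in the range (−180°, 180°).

-89.8 dB, -148.1°

Substitute s = j723:
Numerator: 20 = 20 + j0
Denominator: (j723)^2 + 449(j723) + 894 = -521835 + j324627
|N| = √(20² + 0²) ≈ 20, ∠N ≈ 0.00°
|D| = √(521835² + 324627²) ≈ 6.1457e+05, ∠D ≈ 148.11°
|T| = 20 / 6.1457e+05 ≈ 3.2543e-05
Gain = 20 log₁₀(3.2543e-05) ≈ -89.75 dB
∠T = 0.00° − 148.11° = -148.11°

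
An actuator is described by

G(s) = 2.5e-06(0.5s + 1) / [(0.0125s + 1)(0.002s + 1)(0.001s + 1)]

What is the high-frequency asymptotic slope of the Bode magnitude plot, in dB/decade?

Each pole contributes −20 dB/decade at high frequency; each zero contributes +20 dB/decade.
Net: 1 zero(s) − 3 pole(s) → -40 dB/decade.

-40 dB/decade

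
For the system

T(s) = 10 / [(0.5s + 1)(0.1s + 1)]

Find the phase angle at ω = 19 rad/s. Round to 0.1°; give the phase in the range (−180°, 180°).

-146.2°

At ω = 19 rad/s:
pole (1 + j19·0.5) = 1 + j9.5 → |·| ≈ 9.5525, ∠ ≈ 83.99°
pole (1 + j19·0.1) = 1 + j1.9 → |·| ≈ 2.1471, ∠ ≈ 62.24°
∠T = (0°) − (83.99° + 62.24°) = -146.23°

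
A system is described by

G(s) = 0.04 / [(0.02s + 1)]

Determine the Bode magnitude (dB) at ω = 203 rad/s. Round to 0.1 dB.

-40.4 dB

At ω = 203 rad/s:
pole (1 + j203·0.02) = 1 + j4.06 → |·| ≈ 4.1813, ∠ ≈ 76.16°
|G| = 0.04 · 1 / (4.1813) ≈ 0.0095664
Gain = 20 log₁₀(0.0095664) ≈ -40.39 dB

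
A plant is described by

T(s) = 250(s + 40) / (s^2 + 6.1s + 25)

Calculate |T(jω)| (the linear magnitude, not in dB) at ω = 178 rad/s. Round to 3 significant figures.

1.44

At s = jω = j178:
zero (s+40): 40 + j178 → |·| = √(40²+178²) = √33284 ≈ 182.44, ∠ = arctan(178/40) ≈ 77.33°
quadratic: (j178)² + 6.1·j178 + 25 = -31659 + j1085.8 → |·| ≈ 31678, ∠ ≈ 178.04°
|T| = 250 · 182.44 / 31678 ≈ 1.4398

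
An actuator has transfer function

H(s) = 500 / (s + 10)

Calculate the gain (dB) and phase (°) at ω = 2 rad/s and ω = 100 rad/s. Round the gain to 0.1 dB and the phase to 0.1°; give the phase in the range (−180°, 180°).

At s = jω = j2:
pole (s+10): 10 + j2 → |·| = √(10²+2²) = √104 ≈ 10.198, ∠ = arctan(2/10) ≈ 11.31°
|H| = 500 / 10.198 ≈ 49.029
Gain = 20 log₁₀(49.029) ≈ 33.81 dB
∠H = 0.00° − 11.31° = -11.31°

At s = jω = j100:
pole (s+10): 10 + j100 → |·| = √(10²+100²) = √10100 ≈ 100.5, ∠ = arctan(100/10) ≈ 84.29°
|H| = 500 / 100.5 ≈ 4.9751
Gain = 20 log₁₀(4.9751) ≈ 13.94 dB
∠H = 0.00° − 84.29° = -84.29°

ω = 2: 33.8 dB, -11.3°; ω = 100: 13.9 dB, -84.3°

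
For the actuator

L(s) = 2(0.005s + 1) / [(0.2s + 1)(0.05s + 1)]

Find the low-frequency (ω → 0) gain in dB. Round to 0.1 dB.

L(0) = 2 · 1 / 1 = 2
20 log₁₀(2) ≈ 6.02 dB

6.0 dB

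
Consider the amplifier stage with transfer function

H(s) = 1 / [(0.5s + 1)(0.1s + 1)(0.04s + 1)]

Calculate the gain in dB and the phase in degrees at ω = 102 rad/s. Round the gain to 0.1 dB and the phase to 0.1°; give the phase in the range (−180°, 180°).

-66.8 dB, 110.5°

At ω = 102 rad/s:
pole (1 + j102·0.5) = 1 + j51 → |·| ≈ 51.01, ∠ ≈ 88.88°
pole (1 + j102·0.1) = 1 + j10.2 → |·| ≈ 10.249, ∠ ≈ 84.40°
pole (1 + j102·0.04) = 1 + j4.08 → |·| ≈ 4.2008, ∠ ≈ 76.23°
|H| = 1 · 1 / (51.01 · 10.249 · 4.2008) ≈ 0.00045534
Gain = 20 log₁₀(0.00045534) ≈ -66.83 dB
∠H = (0°) − (88.88° + 84.40° + 76.23°) = -249.51° ≡ 110.49° (principal value)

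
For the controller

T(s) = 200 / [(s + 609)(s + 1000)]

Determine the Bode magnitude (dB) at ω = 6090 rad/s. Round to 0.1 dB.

At s = jω = j6090:
pole (s+609): 609 + j6090 → |·| = √(609²+6090²) = √37458981 ≈ 6120.4, ∠ = arctan(6090/609) ≈ 84.29°
pole (s+1000): 1000 + j6090 → |·| = √(1000²+6090²) = √38088100 ≈ 6171.6, ∠ = arctan(6090/1000) ≈ 80.68°
|T| = 200 / 3.7773e+07 ≈ 5.2948e-06
Gain = 20 log₁₀(5.2948e-06) ≈ -105.52 dB

-105.5 dB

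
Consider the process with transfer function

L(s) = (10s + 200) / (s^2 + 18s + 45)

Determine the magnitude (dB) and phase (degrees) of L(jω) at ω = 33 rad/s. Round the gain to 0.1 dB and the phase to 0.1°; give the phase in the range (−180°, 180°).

-9.9 dB, -91.6°

Substitute s = j33:
Numerator: 10(j33) + 200 = 200 + j330
Denominator: (j33)^2 + 18(j33) + 45 = -1044 + j594
|N| = √(200² + 330²) ≈ 385.88, ∠N ≈ 58.78°
|D| = √(1044² + 594²) ≈ 1201.2, ∠D ≈ 150.36°
|L| = 385.88 / 1201.2 ≈ 0.32125
Gain = 20 log₁₀(0.32125) ≈ -9.86 dB
∠L = 58.78° − 150.36° = -91.58°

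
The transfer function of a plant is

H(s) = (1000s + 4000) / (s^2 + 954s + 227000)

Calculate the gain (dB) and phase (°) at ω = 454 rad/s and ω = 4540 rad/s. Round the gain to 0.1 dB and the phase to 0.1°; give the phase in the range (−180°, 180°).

Substitute s = j454:
Numerator: 1000(j454) + 4000 = 4000 + j454000
Denominator: (j454)^2 + 954(j454) + 227000 = 20884 + j433116
|N| = √(4000² + 454000²) ≈ 4.5402e+05, ∠N ≈ 89.50°
|D| = √(20884² + 433116²) ≈ 4.3362e+05, ∠D ≈ 87.24°
|H| = 4.5402e+05 / 4.3362e+05 ≈ 1.047
Gain = 20 log₁₀(1.047) ≈ 0.40 dB
∠H = 89.50° − 87.24° = 2.26°

Substitute s = j4540:
Numerator: 1000(j4540) + 4000 = 4000 + j4540000
Denominator: (j4540)^2 + 954(j4540) + 227000 = -20384600 + j4331160
|N| = √(4000² + 4540000²) ≈ 4.54e+06, ∠N ≈ 89.95°
|D| = √(20384600² + 4331160²) ≈ 2.084e+07, ∠D ≈ 168.00°
|H| = 4.54e+06 / 2.084e+07 ≈ 0.21785
Gain = 20 log₁₀(0.21785) ≈ -13.24 dB
∠H = 89.95° − 168.00° = -78.05°

ω = 454: 0.4 dB, 2.3°; ω = 4540: -13.2 dB, -78.1°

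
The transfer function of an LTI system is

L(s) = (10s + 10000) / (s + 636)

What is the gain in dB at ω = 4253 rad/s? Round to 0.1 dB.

20.1 dB

Substitute s = j4253:
Numerator: 10(j4253) + 10000 = 10000 + j42530
Denominator: (j4253) + 636 = 636 + j4253
|N| = √(10000² + 42530²) ≈ 43690, ∠N ≈ 76.77°
|D| = √(636² + 4253²) ≈ 4300.3, ∠D ≈ 81.49°
|L| = 43690 / 4300.3 ≈ 10.16
Gain = 20 log₁₀(10.16) ≈ 20.14 dB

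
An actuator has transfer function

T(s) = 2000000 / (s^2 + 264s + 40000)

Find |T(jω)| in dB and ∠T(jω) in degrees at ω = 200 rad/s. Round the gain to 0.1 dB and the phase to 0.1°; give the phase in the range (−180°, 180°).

At s = jω = j200:
quadratic: (j200)² + 264·j200 + 40000 = 0 + j52800 → |·| ≈ 52800, ∠ ≈ 90.00°
|T| = 2000000 / 52800 ≈ 37.879
Gain = 20 log₁₀(37.879) ≈ 31.57 dB
∠T = 0.00° − 90.00° = -90.00°

31.6 dB, -90.0°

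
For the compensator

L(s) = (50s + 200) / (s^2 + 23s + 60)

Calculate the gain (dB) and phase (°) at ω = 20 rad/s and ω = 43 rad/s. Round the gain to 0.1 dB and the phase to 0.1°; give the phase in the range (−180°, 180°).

Substitute s = j20:
Numerator: 50(j20) + 200 = 200 + j1000
Denominator: (j20)^2 + 23(j20) + 60 = -340 + j460
|N| = √(200² + 1000²) ≈ 1019.8, ∠N ≈ 78.69°
|D| = √(340² + 460²) ≈ 572.01, ∠D ≈ 126.47°
|L| = 1019.8 / 572.01 ≈ 1.7828
Gain = 20 log₁₀(1.7828) ≈ 5.02 dB
∠L = 78.69° − 126.47° = -47.78°

Substitute s = j43:
Numerator: 50(j43) + 200 = 200 + j2150
Denominator: (j43)^2 + 23(j43) + 60 = -1789 + j989
|N| = √(200² + 2150²) ≈ 2159.3, ∠N ≈ 84.69°
|D| = √(1789² + 989²) ≈ 2044.2, ∠D ≈ 151.07°
|L| = 2159.3 / 2044.2 ≈ 1.0563
Gain = 20 log₁₀(1.0563) ≈ 0.48 dB
∠L = 84.69° − 151.07° = -66.38°

ω = 20: 5.0 dB, -47.8°; ω = 43: 0.5 dB, -66.4°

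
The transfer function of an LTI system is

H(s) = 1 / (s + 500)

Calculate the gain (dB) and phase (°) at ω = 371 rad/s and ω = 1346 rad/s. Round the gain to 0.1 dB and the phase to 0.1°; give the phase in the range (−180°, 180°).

ω = 371: -55.9 dB, -36.6°; ω = 1346: -63.1 dB, -69.6°

At s = jω = j371:
pole (s+500): 500 + j371 → |·| = √(500²+371²) = √387641 ≈ 622.61, ∠ = arctan(371/500) ≈ 36.58°
|H| = 1 / 622.61 ≈ 0.0016061
Gain = 20 log₁₀(0.0016061) ≈ -55.88 dB
∠H = 0.00° − 36.58° = -36.58°

At s = jω = j1346:
pole (s+500): 500 + j1346 → |·| = √(500²+1346²) = √2061716 ≈ 1435.9, ∠ = arctan(1346/500) ≈ 69.62°
|H| = 1 / 1435.9 ≈ 0.00069643
Gain = 20 log₁₀(0.00069643) ≈ -63.14 dB
∠H = 0.00° − 69.62° = -69.62°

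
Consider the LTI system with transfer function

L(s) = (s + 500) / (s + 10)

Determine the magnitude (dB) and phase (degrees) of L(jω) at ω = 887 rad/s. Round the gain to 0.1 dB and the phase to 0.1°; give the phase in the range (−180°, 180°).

At s = jω = j887:
zero (s+500): 500 + j887 → |·| = √(500²+887²) = √1036769 ≈ 1018.2, ∠ = arctan(887/500) ≈ 60.59°
pole (s+10): 10 + j887 → |·| = √(10²+887²) = √786869 ≈ 887.06, ∠ = arctan(887/10) ≈ 89.35°
|L| = 1 · 1018.2 / 887.06 ≈ 1.1478
Gain = 20 log₁₀(1.1478) ≈ 1.20 dB
∠L = 60.59° − 89.35° = -28.76°

1.2 dB, -28.8°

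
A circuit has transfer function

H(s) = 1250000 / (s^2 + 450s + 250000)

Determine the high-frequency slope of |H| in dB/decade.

Each pole contributes −20 dB/decade at high frequency; each zero contributes +20 dB/decade.
Net: 0 zero(s) − 2 pole(s) → -40 dB/decade.

-40 dB/decade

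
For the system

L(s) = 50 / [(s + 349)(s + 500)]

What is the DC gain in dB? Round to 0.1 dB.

L(0) = 50 / (349·500) ≈ 0.00028653
20 log₁₀(0.00028653) ≈ -70.86 dB

-70.9 dB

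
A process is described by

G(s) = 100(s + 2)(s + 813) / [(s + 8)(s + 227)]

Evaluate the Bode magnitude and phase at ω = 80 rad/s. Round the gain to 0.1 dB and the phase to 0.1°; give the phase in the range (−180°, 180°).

50.6 dB, -9.5°

At s = jω = j80:
zero (s+2): 2 + j80 → |·| = √(2²+80²) = √6404 ≈ 80.025, ∠ = arctan(80/2) ≈ 88.57°
zero (s+813): 813 + j80 → |·| = √(813²+80²) = √667369 ≈ 816.93, ∠ = arctan(80/813) ≈ 5.62°
pole (s+8): 8 + j80 → |·| = √(8²+80²) = √6464 ≈ 80.399, ∠ = arctan(80/8) ≈ 84.29°
pole (s+227): 227 + j80 → |·| = √(227²+80²) = √57929 ≈ 240.68, ∠ = arctan(80/227) ≈ 19.41°
|G| = 100 · 65375 / 19350 ≈ 337.86
Gain = 20 log₁₀(337.86) ≈ 50.57 dB
∠G = 94.19° − 103.70° = -9.51°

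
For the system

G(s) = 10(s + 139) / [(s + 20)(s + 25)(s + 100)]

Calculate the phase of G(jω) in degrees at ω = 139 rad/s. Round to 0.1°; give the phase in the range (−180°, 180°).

-170.9°

At s = jω = j139:
zero (s+139): 139 + j139 → |·| = √(139²+139²) = √38642 ≈ 196.58, ∠ = arctan(139/139) ≈ 45.00°
pole (s+20): 20 + j139 → |·| = √(20²+139²) = √19721 ≈ 140.43, ∠ = arctan(139/20) ≈ 81.81°
pole (s+25): 25 + j139 → |·| = √(25²+139²) = √19946 ≈ 141.23, ∠ = arctan(139/25) ≈ 79.80°
pole (s+100): 100 + j139 → |·| = √(100²+139²) = √29321 ≈ 171.23, ∠ = arctan(139/100) ≈ 54.27°
∠G = 45.00° − 215.88° = -170.88°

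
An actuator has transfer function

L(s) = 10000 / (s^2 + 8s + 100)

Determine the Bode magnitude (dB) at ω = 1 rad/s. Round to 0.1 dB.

At s = jω = j1:
quadratic: (j1)² + 8·j1 + 100 = 99 + j8 → |·| ≈ 99.323, ∠ ≈ 4.62°
|L| = 10000 / 99.323 ≈ 100.68
Gain = 20 log₁₀(100.68) ≈ 40.06 dB

40.1 dB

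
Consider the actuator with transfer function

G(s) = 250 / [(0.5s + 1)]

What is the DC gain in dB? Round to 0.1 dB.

G(0) = 250 · 1 / 1 = 250
20 log₁₀(250) ≈ 47.96 dB

48.0 dB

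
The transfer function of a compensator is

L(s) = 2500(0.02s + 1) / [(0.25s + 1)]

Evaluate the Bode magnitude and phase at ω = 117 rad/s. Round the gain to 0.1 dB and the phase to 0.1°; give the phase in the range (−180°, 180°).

At ω = 117 rad/s:
zero (1 + j117·0.02) = 1 + j2.34 → |·| ≈ 2.5447, ∠ ≈ 66.86°
pole (1 + j117·0.25) = 1 + j29.25 → |·| ≈ 29.267, ∠ ≈ 88.04°
|L| = 2500 · 2.5447 / (29.267) ≈ 217.37
Gain = 20 log₁₀(217.37) ≈ 46.74 dB
∠L = (66.86°) − (88.04°) = -21.18°

46.7 dB, -21.2°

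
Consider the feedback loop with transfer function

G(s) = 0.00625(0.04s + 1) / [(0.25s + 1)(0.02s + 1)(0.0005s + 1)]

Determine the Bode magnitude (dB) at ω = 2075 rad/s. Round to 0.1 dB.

-95.5 dB

At ω = 2075 rad/s:
zero (1 + j2075·0.04) = 1 + j83 → |·| ≈ 83.006, ∠ ≈ 89.31°
pole (1 + j2075·0.25) = 1 + j518.75 → |·| ≈ 518.75, ∠ ≈ 89.89°
pole (1 + j2075·0.02) = 1 + j41.5 → |·| ≈ 41.512, ∠ ≈ 88.62°
pole (1 + j2075·0.0005) = 1 + j1.0375 → |·| ≈ 1.441, ∠ ≈ 46.05°
|G| = 0.00625 · 83.006 / (518.75 · 41.512 · 1.441) ≈ 1.6718e-05
Gain = 20 log₁₀(1.6718e-05) ≈ -95.54 dB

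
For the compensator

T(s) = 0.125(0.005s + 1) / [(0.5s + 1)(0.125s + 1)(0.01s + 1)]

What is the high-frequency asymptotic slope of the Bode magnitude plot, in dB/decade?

Each pole contributes −20 dB/decade at high frequency; each zero contributes +20 dB/decade.
Net: 1 zero(s) − 3 pole(s) → -40 dB/decade.

-40 dB/decade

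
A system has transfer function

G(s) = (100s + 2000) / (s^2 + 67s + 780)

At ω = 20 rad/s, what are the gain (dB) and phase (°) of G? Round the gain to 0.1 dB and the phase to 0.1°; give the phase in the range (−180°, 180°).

Substitute s = j20:
Numerator: 100(j20) + 2000 = 2000 + j2000
Denominator: (j20)^2 + 67(j20) + 780 = 380 + j1340
|N| = √(2000² + 2000²) ≈ 2828.4, ∠N ≈ 45.00°
|D| = √(380² + 1340²) ≈ 1392.8, ∠D ≈ 74.17°
|G| = 2828.4 / 1392.8 ≈ 2.0307
Gain = 20 log₁₀(2.0307) ≈ 6.15 dB
∠G = 45.00° − 74.17° = -29.17°

6.2 dB, -29.2°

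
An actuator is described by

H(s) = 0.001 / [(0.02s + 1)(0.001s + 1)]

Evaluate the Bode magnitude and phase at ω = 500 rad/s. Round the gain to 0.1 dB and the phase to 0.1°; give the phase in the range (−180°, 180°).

-81.0 dB, -110.9°

At ω = 500 rad/s:
pole (1 + j500·0.02) = 1 + j10 → |·| ≈ 10.05, ∠ ≈ 84.29°
pole (1 + j500·0.001) = 1 + j0.5 → |·| ≈ 1.118, ∠ ≈ 26.57°
|H| = 0.001 · 1 / (10.05 · 1.118) ≈ 8.9e-05
Gain = 20 log₁₀(8.9e-05) ≈ -81.01 dB
∠H = (0°) − (84.29° + 26.57°) = -110.86°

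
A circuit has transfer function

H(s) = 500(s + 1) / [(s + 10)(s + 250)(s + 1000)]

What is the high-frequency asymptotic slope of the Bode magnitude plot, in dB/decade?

-40 dB/decade

Each pole contributes −20 dB/decade at high frequency; each zero contributes +20 dB/decade.
Net: 1 zero(s) − 3 pole(s) → -40 dB/decade.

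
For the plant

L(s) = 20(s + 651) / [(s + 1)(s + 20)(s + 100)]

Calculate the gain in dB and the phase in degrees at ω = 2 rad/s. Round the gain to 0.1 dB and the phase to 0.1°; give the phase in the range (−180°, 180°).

At s = jω = j2:
zero (s+651): 651 + j2 → |·| = √(651²+2²) = √423805 ≈ 651, ∠ = arctan(2/651) ≈ 0.18°
pole (s+1): 1 + j2 → |·| = √(1²+2²) = √5 ≈ 2.2361, ∠ = arctan(2/1) ≈ 63.43°
pole (s+20): 20 + j2 → |·| = √(20²+2²) = √404 ≈ 20.1, ∠ = arctan(2/20) ≈ 5.71°
pole (s+100): 100 + j2 → |·| = √(100²+2²) = √10004 ≈ 100.02, ∠ = arctan(2/100) ≈ 1.15°
|L| = 20 · 651 / 4495.5 ≈ 2.8962
Gain = 20 log₁₀(2.8962) ≈ 9.24 dB
∠L = 0.18° − 70.29° = -70.11°

9.2 dB, -70.1°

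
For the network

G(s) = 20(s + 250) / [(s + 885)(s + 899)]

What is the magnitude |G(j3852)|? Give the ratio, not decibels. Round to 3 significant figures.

At s = jω = j3852:
zero (s+250): 250 + j3852 → |·| = √(250²+3852²) = √14900404 ≈ 3860.1, ∠ = arctan(3852/250) ≈ 86.29°
pole (s+885): 885 + j3852 → |·| = √(885²+3852²) = √15621129 ≈ 3952.4, ∠ = arctan(3852/885) ≈ 77.06°
pole (s+899): 899 + j3852 → |·| = √(899²+3852²) = √15646105 ≈ 3955.5, ∠ = arctan(3852/899) ≈ 76.86°
|G| = 20 · 3860.1 / 1.5634e+07 ≈ 0.0049381

0.00494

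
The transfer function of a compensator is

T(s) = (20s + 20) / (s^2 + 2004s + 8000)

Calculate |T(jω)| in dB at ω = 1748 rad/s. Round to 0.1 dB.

Substitute s = j1748:
Numerator: 20(j1748) + 20 = 20 + j34960
Denominator: (j1748)^2 + 2004(j1748) + 8000 = -3047504 + j3502992
|N| = √(20² + 34960²) ≈ 34960, ∠N ≈ 89.97°
|D| = √(3047504² + 3502992²) ≈ 4.6431e+06, ∠D ≈ 131.02°
|T| = 34960 / 4.6431e+06 ≈ 0.0075295
Gain = 20 log₁₀(0.0075295) ≈ -42.46 dB

-42.5 dB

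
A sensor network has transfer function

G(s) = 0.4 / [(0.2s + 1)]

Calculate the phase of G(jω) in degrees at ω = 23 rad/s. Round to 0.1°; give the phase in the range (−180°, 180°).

At ω = 23 rad/s:
pole (1 + j23·0.2) = 1 + j4.6 → |·| ≈ 4.7074, ∠ ≈ 77.74°
∠G = (0°) − (77.74°) = -77.74°

-77.7°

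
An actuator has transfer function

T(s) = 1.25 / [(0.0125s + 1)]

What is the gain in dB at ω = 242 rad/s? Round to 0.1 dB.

At ω = 242 rad/s:
pole (1 + j242·0.0125) = 1 + j3.025 → |·| ≈ 3.186, ∠ ≈ 71.71°
|T| = 1.25 · 1 / (3.186) ≈ 0.39234
Gain = 20 log₁₀(0.39234) ≈ -8.13 dB

-8.1 dB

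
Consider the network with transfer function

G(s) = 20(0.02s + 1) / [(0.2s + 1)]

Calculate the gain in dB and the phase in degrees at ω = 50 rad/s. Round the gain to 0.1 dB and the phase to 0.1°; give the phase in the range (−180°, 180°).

At ω = 50 rad/s:
zero (1 + j50·0.02) = 1 + j1 → |·| ≈ 1.4142, ∠ ≈ 45.00°
pole (1 + j50·0.2) = 1 + j10 → |·| ≈ 10.05, ∠ ≈ 84.29°
|G| = 20 · 1.4142 / (10.05) ≈ 2.8143
Gain = 20 log₁₀(2.8143) ≈ 8.99 dB
∠G = (45.00°) − (84.29°) = -39.29°

9.0 dB, -39.3°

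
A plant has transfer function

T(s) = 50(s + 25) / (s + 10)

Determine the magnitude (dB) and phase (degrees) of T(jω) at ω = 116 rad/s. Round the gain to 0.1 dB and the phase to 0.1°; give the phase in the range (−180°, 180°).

34.1 dB, -7.2°

At s = jω = j116:
zero (s+25): 25 + j116 → |·| = √(25²+116²) = √14081 ≈ 118.66, ∠ = arctan(116/25) ≈ 77.84°
pole (s+10): 10 + j116 → |·| = √(10²+116²) = √13556 ≈ 116.43, ∠ = arctan(116/10) ≈ 85.07°
|T| = 50 · 118.66 / 116.43 ≈ 50.958
Gain = 20 log₁₀(50.958) ≈ 34.14 dB
∠T = 77.84° − 85.07° = -7.23°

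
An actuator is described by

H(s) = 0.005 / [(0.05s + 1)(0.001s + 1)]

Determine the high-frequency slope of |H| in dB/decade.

Each pole contributes −20 dB/decade at high frequency; each zero contributes +20 dB/decade.
Net: 0 zero(s) − 2 pole(s) → -40 dB/decade.

-40 dB/decade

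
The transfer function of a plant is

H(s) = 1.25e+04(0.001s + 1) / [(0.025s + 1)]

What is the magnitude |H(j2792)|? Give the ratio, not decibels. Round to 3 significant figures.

At ω = 2792 rad/s:
zero (1 + j2792·0.001) = 1 + j2.792 → |·| ≈ 2.9657, ∠ ≈ 70.29°
pole (1 + j2792·0.025) = 1 + j69.8 → |·| ≈ 69.807, ∠ ≈ 89.18°
|H| = 1.25e+04 · 2.9657 / (69.807) ≈ 531.05

531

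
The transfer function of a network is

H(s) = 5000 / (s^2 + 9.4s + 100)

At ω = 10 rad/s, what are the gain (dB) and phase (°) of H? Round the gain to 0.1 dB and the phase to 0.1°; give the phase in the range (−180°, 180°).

At s = jω = j10:
quadratic: (j10)² + 9.4·j10 + 100 = 0 + j94 → |·| ≈ 94, ∠ ≈ 90.00°
|H| = 5000 / 94 ≈ 53.191
Gain = 20 log₁₀(53.191) ≈ 34.52 dB
∠H = 0.00° − 90.00° = -90.00°

34.5 dB, -90.0°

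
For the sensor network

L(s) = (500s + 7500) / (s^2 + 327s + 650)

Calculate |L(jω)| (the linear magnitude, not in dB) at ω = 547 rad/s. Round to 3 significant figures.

0.786

Substitute s = j547:
Numerator: 500(j547) + 7500 = 7500 + j273500
Denominator: (j547)^2 + 327(j547) + 650 = -298559 + j178869
|N| = √(7500² + 273500²) ≈ 2.736e+05, ∠N ≈ 88.43°
|D| = √(298559² + 178869²) ≈ 3.4804e+05, ∠D ≈ 149.07°
|L| = 2.736e+05 / 3.4804e+05 ≈ 0.78612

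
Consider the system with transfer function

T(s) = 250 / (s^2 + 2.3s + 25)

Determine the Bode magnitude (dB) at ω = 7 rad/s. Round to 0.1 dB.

18.7 dB

At s = jω = j7:
quadratic: (j7)² + 2.3·j7 + 25 = -24 + j16.1 → |·| ≈ 28.9, ∠ ≈ 146.14°
|T| = 250 / 28.9 ≈ 8.6505
Gain = 20 log₁₀(8.6505) ≈ 18.74 dB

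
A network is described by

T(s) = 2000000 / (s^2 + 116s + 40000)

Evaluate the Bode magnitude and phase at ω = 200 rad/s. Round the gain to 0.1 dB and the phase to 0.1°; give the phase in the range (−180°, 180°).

38.7 dB, -90.0°

At s = jω = j200:
quadratic: (j200)² + 116·j200 + 40000 = 0 + j23200 → |·| ≈ 23200, ∠ ≈ 90.00°
|T| = 2000000 / 23200 ≈ 86.207
Gain = 20 log₁₀(86.207) ≈ 38.71 dB
∠T = 0.00° − 90.00° = -90.00°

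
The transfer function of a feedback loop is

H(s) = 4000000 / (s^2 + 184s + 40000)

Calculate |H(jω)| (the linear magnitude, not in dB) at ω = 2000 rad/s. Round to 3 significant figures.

At s = jω = j2000:
quadratic: (j2000)² + 184·j2000 + 40000 = -3960000 + j368000 → |·| ≈ 3.9771e+06, ∠ ≈ 174.69°
|H| = 4000000 / 3.9771e+06 ≈ 1.0058

1.01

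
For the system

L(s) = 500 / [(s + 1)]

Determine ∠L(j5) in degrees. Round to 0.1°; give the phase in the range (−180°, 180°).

-78.7°

At ω = 5 rad/s:
pole (1 + j5·1) = 1 + j5 → |·| ≈ 5.099, ∠ ≈ 78.69°
∠L = (0°) − (78.69°) = -78.69°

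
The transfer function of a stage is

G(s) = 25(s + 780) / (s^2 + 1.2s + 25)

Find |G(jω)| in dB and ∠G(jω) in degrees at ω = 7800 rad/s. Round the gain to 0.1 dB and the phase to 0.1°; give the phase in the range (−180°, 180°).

At s = jω = j7800:
zero (s+780): 780 + j7800 → |·| = √(780²+7800²) = √61448400 ≈ 7838.9, ∠ = arctan(7800/780) ≈ 84.29°
quadratic: (j7800)² + 1.2·j7800 + 25 = -60839975 + j9360 → |·| ≈ 6.084e+07, ∠ ≈ 179.99°
|G| = 25 · 7838.9 / 6.084e+07 ≈ 0.0032211
Gain = 20 log₁₀(0.0032211) ≈ -49.84 dB
∠G = 84.29° − 179.99° = -95.70°

-49.8 dB, -95.7°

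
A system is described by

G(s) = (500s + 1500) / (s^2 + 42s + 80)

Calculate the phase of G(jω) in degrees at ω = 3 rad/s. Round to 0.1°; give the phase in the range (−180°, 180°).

-15.6°

Substitute s = j3:
Numerator: 500(j3) + 1500 = 1500 + j1500
Denominator: (j3)^2 + 42(j3) + 80 = 71 + j126
|N| = √(1500² + 1500²) ≈ 2121.3, ∠N ≈ 45.00°
|D| = √(71² + 126²) ≈ 144.63, ∠D ≈ 60.60°
∠G = 45.00° − 60.60° = -15.60°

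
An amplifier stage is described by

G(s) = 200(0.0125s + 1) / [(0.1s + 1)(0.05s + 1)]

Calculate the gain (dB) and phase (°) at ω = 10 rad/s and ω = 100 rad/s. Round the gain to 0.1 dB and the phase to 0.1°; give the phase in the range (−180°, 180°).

ω = 10: 42.1 dB, -64.4°; ω = 100: 15.9 dB, -111.6°

At ω = 10 rad/s:
zero (1 + j10·0.0125) = 1 + j0.125 → |·| ≈ 1.0078, ∠ ≈ 7.13°
pole (1 + j10·0.1) = 1 + j1 → |·| ≈ 1.4142, ∠ ≈ 45.00°
pole (1 + j10·0.05) = 1 + j0.5 → |·| ≈ 1.118, ∠ ≈ 26.57°
|G| = 200 · 1.0078 / (1.4142 · 1.118) ≈ 127.48
Gain = 20 log₁₀(127.48) ≈ 42.11 dB
∠G = (7.13°) − (45.00° + 26.57°) = -64.44°

At ω = 100 rad/s:
zero (1 + j100·0.0125) = 1 + j1.25 → |·| ≈ 1.6008, ∠ ≈ 51.34°
pole (1 + j100·0.1) = 1 + j10 → |·| ≈ 10.05, ∠ ≈ 84.29°
pole (1 + j100·0.05) = 1 + j5 → |·| ≈ 5.099, ∠ ≈ 78.69°
|G| = 200 · 1.6008 / (10.05 · 5.099) ≈ 6.2476
Gain = 20 log₁₀(6.2476) ≈ 15.91 dB
∠G = (51.34°) − (84.29° + 78.69°) = -111.64°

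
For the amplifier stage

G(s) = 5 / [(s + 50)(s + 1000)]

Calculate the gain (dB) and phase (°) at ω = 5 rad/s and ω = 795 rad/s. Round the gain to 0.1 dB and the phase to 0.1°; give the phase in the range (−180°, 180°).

ω = 5: -80.0 dB, -6.0°; ω = 795: -106.2 dB, -124.9°

At s = jω = j5:
pole (s+50): 50 + j5 → |·| = √(50²+5²) = √2525 ≈ 50.249, ∠ = arctan(5/50) ≈ 5.71°
pole (s+1000): 1000 + j5 → |·| = √(1000²+5²) = √1000025 ≈ 1000, ∠ = arctan(5/1000) ≈ 0.29°
|G| = 5 / 50249 ≈ 9.9504e-05
Gain = 20 log₁₀(9.9504e-05) ≈ -80.04 dB
∠G = 0.00° − 6.00° = -6.00°

At s = jω = j795:
pole (s+50): 50 + j795 → |·| = √(50²+795²) = √634525 ≈ 796.57, ∠ = arctan(795/50) ≈ 86.40°
pole (s+1000): 1000 + j795 → |·| = √(1000²+795²) = √1632025 ≈ 1277.5, ∠ = arctan(795/1000) ≈ 38.48°
|G| = 5 / 1.0176e+06 ≈ 4.9135e-06
Gain = 20 log₁₀(4.9135e-06) ≈ -106.17 dB
∠G = 0.00° − 124.88° = -124.88°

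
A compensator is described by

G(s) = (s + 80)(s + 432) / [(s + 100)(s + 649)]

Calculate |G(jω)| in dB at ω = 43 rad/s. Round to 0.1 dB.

-5.1 dB

At s = jω = j43:
zero (s+80): 80 + j43 → |·| = √(80²+43²) = √8249 ≈ 90.824, ∠ = arctan(43/80) ≈ 28.26°
zero (s+432): 432 + j43 → |·| = √(432²+43²) = √188473 ≈ 434.13, ∠ = arctan(43/432) ≈ 5.68°
pole (s+100): 100 + j43 → |·| = √(100²+43²) = √11849 ≈ 108.85, ∠ = arctan(43/100) ≈ 23.27°
pole (s+649): 649 + j43 → |·| = √(649²+43²) = √423050 ≈ 650.42, ∠ = arctan(43/649) ≈ 3.79°
|G| = 1 · 39429 / 70798 ≈ 0.55692
Gain = 20 log₁₀(0.55692) ≈ -5.08 dB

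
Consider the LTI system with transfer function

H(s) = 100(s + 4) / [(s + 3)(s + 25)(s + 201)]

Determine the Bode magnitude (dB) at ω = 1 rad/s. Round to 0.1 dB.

-31.7 dB

At s = jω = j1:
zero (s+4): 4 + j1 → |·| = √(4²+1²) = √17 ≈ 4.1231, ∠ = arctan(1/4) ≈ 14.04°
pole (s+3): 3 + j1 → |·| = √(3²+1²) = √10 ≈ 3.1623, ∠ = arctan(1/3) ≈ 18.43°
pole (s+25): 25 + j1 → |·| = √(25²+1²) = √626 ≈ 25.02, ∠ = arctan(1/25) ≈ 2.29°
pole (s+201): 201 + j1 → |·| = √(201²+1²) = √40402 ≈ 201, ∠ = arctan(1/201) ≈ 0.29°
|H| = 100 · 4.1231 / 15903 ≈ 0.025927
Gain = 20 log₁₀(0.025927) ≈ -31.72 dB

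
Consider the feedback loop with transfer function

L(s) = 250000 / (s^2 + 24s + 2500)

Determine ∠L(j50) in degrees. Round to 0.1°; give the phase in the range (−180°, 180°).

-90.0°

At s = jω = j50:
quadratic: (j50)² + 24·j50 + 2500 = 0 + j1200 → |·| ≈ 1200, ∠ ≈ 90.00°
∠L = 0.00° − 90.00° = -90.00°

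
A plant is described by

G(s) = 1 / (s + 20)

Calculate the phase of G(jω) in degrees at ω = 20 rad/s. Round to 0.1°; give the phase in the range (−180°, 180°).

-45.0°

Substitute s = j20:
Numerator: 1 = 1 + j0
Denominator: (j20) + 20 = 20 + j20
|N| = √(1² + 0²) ≈ 1, ∠N ≈ 0.00°
|D| = √(20² + 20²) ≈ 28.284, ∠D ≈ 45.00°
∠G = 0.00° − 45.00° = -45.00°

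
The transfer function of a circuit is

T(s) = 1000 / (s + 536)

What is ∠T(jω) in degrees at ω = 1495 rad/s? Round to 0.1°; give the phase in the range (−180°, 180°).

-70.3°

At s = jω = j1495:
pole (s+536): 536 + j1495 → |·| = √(536²+1495²) = √2522321 ≈ 1588.2, ∠ = arctan(1495/536) ≈ 70.28°
∠T = 0.00° − 70.28° = -70.28°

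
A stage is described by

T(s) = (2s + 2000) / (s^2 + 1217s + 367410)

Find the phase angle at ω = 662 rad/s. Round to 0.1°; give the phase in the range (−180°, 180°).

-61.5°

Substitute s = j662:
Numerator: 2(j662) + 2000 = 2000 + j1324
Denominator: (j662)^2 + 1217(j662) + 367410 = -70834 + j805654
|N| = √(2000² + 1324²) ≈ 2398.5, ∠N ≈ 33.50°
|D| = √(70834² + 805654²) ≈ 8.0876e+05, ∠D ≈ 95.02°
∠T = 33.50° − 95.02° = -61.52°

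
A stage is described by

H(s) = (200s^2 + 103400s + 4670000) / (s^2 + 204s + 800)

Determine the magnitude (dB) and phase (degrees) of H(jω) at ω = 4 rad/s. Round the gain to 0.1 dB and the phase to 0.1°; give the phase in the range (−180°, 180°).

Substitute s = j4:
Numerator: 200(j4)^2 + 103400(j4) + 4670000 = 4666800 + j413600
Denominator: (j4)^2 + 204(j4) + 800 = 784 + j816
|N| = √(4666800² + 413600²) ≈ 4.6851e+06, ∠N ≈ 5.06°
|D| = √(784² + 816²) ≈ 1131.6, ∠D ≈ 46.15°
|H| = 4.6851e+06 / 1131.6 ≈ 4140.2
Gain = 20 log₁₀(4140.2) ≈ 72.34 dB
∠H = 5.06° − 46.15° = -41.09°

72.3 dB, -41.1°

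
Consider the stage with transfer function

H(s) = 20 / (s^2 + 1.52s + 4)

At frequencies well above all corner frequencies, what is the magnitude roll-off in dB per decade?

Each pole contributes −20 dB/decade at high frequency; each zero contributes +20 dB/decade.
Net: 0 zero(s) − 2 pole(s) → -40 dB/decade.

-40 dB/decade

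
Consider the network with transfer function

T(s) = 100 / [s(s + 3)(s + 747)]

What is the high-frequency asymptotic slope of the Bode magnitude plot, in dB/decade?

-60 dB/decade

Each pole contributes −20 dB/decade at high frequency; each zero contributes +20 dB/decade.
Net: 0 zero(s) − 3 pole(s) → -60 dB/decade.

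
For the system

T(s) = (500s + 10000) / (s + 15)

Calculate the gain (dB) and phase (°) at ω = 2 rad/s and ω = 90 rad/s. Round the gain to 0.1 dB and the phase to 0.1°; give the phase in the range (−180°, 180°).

Substitute s = j2:
Numerator: 500(j2) + 10000 = 10000 + j1000
Denominator: (j2) + 15 = 15 + j2
|N| = √(10000² + 1000²) ≈ 10050, ∠N ≈ 5.71°
|D| = √(15² + 2²) ≈ 15.133, ∠D ≈ 7.59°
|T| = 10050 / 15.133 ≈ 664.11
Gain = 20 log₁₀(664.11) ≈ 56.44 dB
∠T = 5.71° − 7.59° = -1.88°

Substitute s = j90:
Numerator: 500(j90) + 10000 = 10000 + j45000
Denominator: (j90) + 15 = 15 + j90
|N| = √(10000² + 45000²) ≈ 46098, ∠N ≈ 77.47°
|D| = √(15² + 90²) ≈ 91.241, ∠D ≈ 80.54°
|T| = 46098 / 91.241 ≈ 505.23
Gain = 20 log₁₀(505.23) ≈ 54.07 dB
∠T = 77.47° − 80.54° = -3.07°

ω = 2: 56.4 dB, -1.9°; ω = 90: 54.1 dB, -3.1°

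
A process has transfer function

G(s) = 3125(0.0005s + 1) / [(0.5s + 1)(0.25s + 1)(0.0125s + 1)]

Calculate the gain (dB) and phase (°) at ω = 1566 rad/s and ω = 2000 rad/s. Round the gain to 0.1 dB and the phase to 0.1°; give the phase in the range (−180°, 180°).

At ω = 1566 rad/s:
zero (1 + j1566·0.0005) = 1 + j0.783 → |·| ≈ 1.2701, ∠ ≈ 38.06°
pole (1 + j1566·0.5) = 1 + j783 → |·| ≈ 783, ∠ ≈ 89.93°
pole (1 + j1566·0.25) = 1 + j391.5 → |·| ≈ 391.5, ∠ ≈ 89.85°
pole (1 + j1566·0.0125) = 1 + j19.575 → |·| ≈ 19.601, ∠ ≈ 87.08°
|G| = 3125 · 1.2701 / (783 · 391.5 · 19.601) ≈ 0.00066057
Gain = 20 log₁₀(0.00066057) ≈ -63.60 dB
∠G = (38.06°) − (89.93° + 89.85° + 87.08°) = -228.80° ≡ 131.20° (principal value)

At ω = 2000 rad/s:
zero (1 + j2000·0.0005) = 1 + j1 → |·| ≈ 1.4142, ∠ ≈ 45.00°
pole (1 + j2000·0.5) = 1 + j1000 → |·| ≈ 1000, ∠ ≈ 89.94°
pole (1 + j2000·0.25) = 1 + j500 → |·| ≈ 500, ∠ ≈ 89.89°
pole (1 + j2000·0.0125) = 1 + j25 → |·| ≈ 25.02, ∠ ≈ 87.71°
|G| = 3125 · 1.4142 / (1000 · 500 · 25.02) ≈ 0.00035327
Gain = 20 log₁₀(0.00035327) ≈ -69.04 dB
∠G = (45.00°) − (89.94° + 89.89° + 87.71°) = -222.54° ≡ 137.46° (principal value)

ω = 1566: -63.6 dB, 131.2°; ω = 2000: -69.0 dB, 137.5°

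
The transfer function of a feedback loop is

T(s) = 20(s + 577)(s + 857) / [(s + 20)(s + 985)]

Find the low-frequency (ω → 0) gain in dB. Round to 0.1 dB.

54.0 dB

T(0) = 20·577·857 / (20·985) ≈ 502.02
20 log₁₀(502.02) ≈ 54.01 dB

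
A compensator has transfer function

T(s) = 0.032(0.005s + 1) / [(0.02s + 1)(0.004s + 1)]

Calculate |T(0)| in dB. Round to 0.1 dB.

-29.9 dB

T(0) = 0.032 · 1 / 1 = 0.032
20 log₁₀(0.032) ≈ -29.90 dB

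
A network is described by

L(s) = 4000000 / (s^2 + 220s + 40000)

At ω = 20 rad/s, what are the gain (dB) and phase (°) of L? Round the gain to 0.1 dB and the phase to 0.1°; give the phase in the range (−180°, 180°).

40.0 dB, -6.3°

At s = jω = j20:
quadratic: (j20)² + 220·j20 + 40000 = 39600 + j4400 → |·| ≈ 39844, ∠ ≈ 6.34°
|L| = 4000000 / 39844 ≈ 100.39
Gain = 20 log₁₀(100.39) ≈ 40.03 dB
∠L = 0.00° − 6.34° = -6.34°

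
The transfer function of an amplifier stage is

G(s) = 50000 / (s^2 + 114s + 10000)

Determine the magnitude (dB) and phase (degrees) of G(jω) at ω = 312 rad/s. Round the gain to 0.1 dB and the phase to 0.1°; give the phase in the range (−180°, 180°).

-5.5 dB, -157.8°

At s = jω = j312:
quadratic: (j312)² + 114·j312 + 10000 = -87344 + j35568 → |·| ≈ 94308, ∠ ≈ 157.84°
|G| = 50000 / 94308 ≈ 0.53018
Gain = 20 log₁₀(0.53018) ≈ -5.51 dB
∠G = 0.00° − 157.84° = -157.84°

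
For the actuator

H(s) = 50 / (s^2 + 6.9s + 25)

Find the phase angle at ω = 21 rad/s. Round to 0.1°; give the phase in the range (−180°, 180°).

-160.8°

At s = jω = j21:
quadratic: (j21)² + 6.9·j21 + 25 = -416 + j144.9 → |·| ≈ 440.51, ∠ ≈ 160.80°
∠H = 0.00° − 160.80° = -160.80°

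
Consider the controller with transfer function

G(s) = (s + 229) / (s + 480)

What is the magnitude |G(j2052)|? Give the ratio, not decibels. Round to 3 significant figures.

0.980

Substitute s = j2052:
Numerator: (j2052) + 229 = 229 + j2052
Denominator: (j2052) + 480 = 480 + j2052
|N| = √(229² + 2052²) ≈ 2064.7, ∠N ≈ 83.63°
|D| = √(480² + 2052²) ≈ 2107.4, ∠D ≈ 76.83°
|G| = 2064.7 / 2107.4 ≈ 0.97974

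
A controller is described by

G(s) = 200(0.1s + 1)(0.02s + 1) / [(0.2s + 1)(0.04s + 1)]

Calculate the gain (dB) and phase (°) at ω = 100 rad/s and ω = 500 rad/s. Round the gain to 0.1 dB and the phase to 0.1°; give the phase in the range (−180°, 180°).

ω = 100: 34.7 dB, -15.4°; ω = 500: 34.0 dB, -3.4°

At ω = 100 rad/s:
zero (1 + j100·0.1) = 1 + j10 → |·| ≈ 10.05, ∠ ≈ 84.29°
zero (1 + j100·0.02) = 1 + j2 → |·| ≈ 2.2361, ∠ ≈ 63.43°
pole (1 + j100·0.2) = 1 + j20 → |·| ≈ 20.025, ∠ ≈ 87.14°
pole (1 + j100·0.04) = 1 + j4 → |·| ≈ 4.1231, ∠ ≈ 75.96°
|G| = 200 · 10.05 · 2.2361 / (20.025 · 4.1231) ≈ 54.437
Gain = 20 log₁₀(54.437) ≈ 34.72 dB
∠G = (84.29° + 63.43°) − (87.14° + 75.96°) = -15.38°

At ω = 500 rad/s:
zero (1 + j500·0.1) = 1 + j50 → |·| ≈ 50.01, ∠ ≈ 88.85°
zero (1 + j500·0.02) = 1 + j10 → |·| ≈ 10.05, ∠ ≈ 84.29°
pole (1 + j500·0.2) = 1 + j100 → |·| ≈ 100, ∠ ≈ 89.43°
pole (1 + j500·0.04) = 1 + j20 → |·| ≈ 20.025, ∠ ≈ 87.14°
|G| = 200 · 50.01 · 10.05 / (100 · 20.025) ≈ 50.197
Gain = 20 log₁₀(50.197) ≈ 34.01 dB
∠G = (88.85° + 84.29°) − (89.43° + 87.14°) = -3.43°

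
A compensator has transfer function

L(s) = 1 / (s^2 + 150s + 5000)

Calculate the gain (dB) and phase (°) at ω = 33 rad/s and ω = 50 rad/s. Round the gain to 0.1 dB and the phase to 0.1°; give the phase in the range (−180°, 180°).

Substitute s = j33:
Numerator: 1 = 1 + j0
Denominator: (j33)^2 + 150(j33) + 5000 = 3911 + j4950
|N| = √(1² + 0²) ≈ 1, ∠N ≈ 0.00°
|D| = √(3911² + 4950²) ≈ 6308.6, ∠D ≈ 51.69°
|L| = 1 / 6308.6 ≈ 0.00015851
Gain = 20 log₁₀(0.00015851) ≈ -76.00 dB
∠L = 0.00° − 51.69° = -51.69°

Substitute s = j50:
Numerator: 1 = 1 + j0
Denominator: (j50)^2 + 150(j50) + 5000 = 2500 + j7500
|N| = √(1² + 0²) ≈ 1, ∠N ≈ 0.00°
|D| = √(2500² + 7500²) ≈ 7905.7, ∠D ≈ 71.57°
|L| = 1 / 7905.7 ≈ 0.00012649
Gain = 20 log₁₀(0.00012649) ≈ -77.96 dB
∠L = 0.00° − 71.57° = -71.57°

ω = 33: -76.0 dB, -51.7°; ω = 50: -78.0 dB, -71.6°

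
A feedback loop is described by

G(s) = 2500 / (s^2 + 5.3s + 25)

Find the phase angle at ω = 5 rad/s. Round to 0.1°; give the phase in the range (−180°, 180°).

-90.0°

At s = jω = j5:
quadratic: (j5)² + 5.3·j5 + 25 = 0 + j26.5 → |·| ≈ 26.5, ∠ ≈ 90.00°
∠G = 0.00° − 90.00° = -90.00°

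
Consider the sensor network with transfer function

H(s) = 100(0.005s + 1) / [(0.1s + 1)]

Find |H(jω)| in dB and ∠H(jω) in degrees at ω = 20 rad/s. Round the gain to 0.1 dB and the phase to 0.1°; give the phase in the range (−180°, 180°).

33.1 dB, -57.7°

At ω = 20 rad/s:
zero (1 + j20·0.005) = 1 + j0.1 → |·| ≈ 1.005, ∠ ≈ 5.71°
pole (1 + j20·0.1) = 1 + j2 → |·| ≈ 2.2361, ∠ ≈ 63.43°
|H| = 100 · 1.005 / (2.2361) ≈ 44.944
Gain = 20 log₁₀(44.944) ≈ 33.05 dB
∠H = (5.71°) − (63.43°) = -57.72°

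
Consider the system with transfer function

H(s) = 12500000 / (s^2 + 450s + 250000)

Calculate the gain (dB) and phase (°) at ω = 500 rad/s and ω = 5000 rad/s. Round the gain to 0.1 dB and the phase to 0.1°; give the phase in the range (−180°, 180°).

At s = jω = j500:
quadratic: (j500)² + 450·j500 + 250000 = 0 + j225000 → |·| ≈ 2.25e+05, ∠ ≈ 90.00°
|H| = 12500000 / 2.25e+05 ≈ 55.556
Gain = 20 log₁₀(55.556) ≈ 34.89 dB
∠H = 0.00° − 90.00° = -90.00°

At s = jω = j5000:
quadratic: (j5000)² + 450·j5000 + 250000 = -24750000 + j2250000 → |·| ≈ 2.4852e+07, ∠ ≈ 174.81°
|H| = 12500000 / 2.4852e+07 ≈ 0.50298
Gain = 20 log₁₀(0.50298) ≈ -5.97 dB
∠H = 0.00° − 174.81° = -174.81°

ω = 500: 34.9 dB, -90.0°; ω = 5000: -6.0 dB, -174.8°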